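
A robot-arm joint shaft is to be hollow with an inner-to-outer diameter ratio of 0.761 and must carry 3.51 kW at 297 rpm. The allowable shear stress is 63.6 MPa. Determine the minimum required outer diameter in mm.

23.9 mm

ω = 2π·297/60 = 31.10 rad/s, so T = P/ω = 3.51×10³ / 31.10 = 112.9 N·m.
For a hollow shaft with d_i/d_o = 0.761: τ_max = 16T/(π d_o³ (1−k⁴)), so d_o = [16T/(π τ_allow (1−k⁴))]^(1/3) = [16·112.9/(π·6.36×10^7·0.6646)]^(1/3) = 0.02387 m.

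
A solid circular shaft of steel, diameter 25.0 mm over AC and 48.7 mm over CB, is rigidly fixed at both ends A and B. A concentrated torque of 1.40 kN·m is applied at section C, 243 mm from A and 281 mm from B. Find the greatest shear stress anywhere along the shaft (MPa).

Compatibility: T_A·a/J_AC = T_B·b/J_CB with T_A + T_B = T₀.
J_AC = 3.83×10^-8 m⁴, J_CB = 5.52×10^-7 m⁴, so T_A = T₀·(J_AC/a)/((J_AC/a)+(J_CB/b)) = 104.1 N·m, T_B = 1296 N·m.
τ in each portion: τ_AC = 3.39×10^7 Pa, τ_CB = 5.71×10^7 Pa; maximum is in CB.
τ_max = T_CB·r/J = 1296·0.0244/5.52×10^-7 = 5.714×10^7 Pa.

57.1 MPa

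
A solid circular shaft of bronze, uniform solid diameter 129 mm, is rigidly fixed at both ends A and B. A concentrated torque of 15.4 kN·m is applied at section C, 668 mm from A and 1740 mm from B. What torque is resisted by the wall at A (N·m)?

With uniform GJ and both ends fixed, compatibility θ_AC = θ_CB gives T_A·a = T_B·b, together with T_A + T_B = T₀.
T_A = T₀·b/(a+b) = 15400·1740/2408 = 11130 N·m; T_B = 4272 N·m.

11100 N·m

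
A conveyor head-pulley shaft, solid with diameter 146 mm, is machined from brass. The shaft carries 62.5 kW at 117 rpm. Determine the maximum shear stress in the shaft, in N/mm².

8.35 N/mm²

ω = 2π·117/60 = 12.25 rad/s, so T = P/ω = 62.5×10³ / 12.25 = 5101 N·m.
J = πd⁴/32 = π(0.146)⁴/32 = 4.461×10^-5 m⁴.
τ_max = T·r/J = 5101 × 0.0730 / 4.461×10^-5 = 8.348×10^6 Pa.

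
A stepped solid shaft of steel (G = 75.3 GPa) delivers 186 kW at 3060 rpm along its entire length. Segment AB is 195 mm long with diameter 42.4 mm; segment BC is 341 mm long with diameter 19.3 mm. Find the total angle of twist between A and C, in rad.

0.198 rad

ω = 2π·3060/60 = 320.4 rad/s, so T = P/ω = 186×10³ / 320.4 = 580.4 N·m.
J_AB = π(0.0424)⁴/32 = 3.17×10^-7 m⁴; J_BC = π(0.0193)⁴/32 = 1.36×10^-8 m⁴.
θ = (T/G)·Σ L_i/J_i = (580.4/75.3×10⁹)·(0.195/3.17×10^-7 + 0.341/1.36×10^-8) = 0.1977 rad.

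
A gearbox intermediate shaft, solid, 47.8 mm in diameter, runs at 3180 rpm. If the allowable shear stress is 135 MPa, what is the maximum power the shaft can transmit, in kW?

J = πd⁴/32 = π(0.0478)⁴/32 = 5.125×10^-7 m⁴.
T_max = τ_allow·J/r = 1.35×10^8 × 5.125×10^-7 / 0.0239 = 2895 N·m.
ω = 2π·3180/60 = 333.0 rad/s, so P_max = T_max·ω = 9.641×10^5 W.

964 kW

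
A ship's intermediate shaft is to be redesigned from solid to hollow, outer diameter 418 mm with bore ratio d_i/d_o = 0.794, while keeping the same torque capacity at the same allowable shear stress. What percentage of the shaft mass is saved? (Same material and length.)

Equal τ_max and T ⇒ the solid shaft needs d_s³ = d_o³(1−k⁴), so d_s = 418·(1−0.794⁴)^(1/3) = 353.1 mm.
Area ratio A_h/A_s = d_o²(1−k²)/d_s² = (1−k²)/(1−k⁴)^(2/3) = 0.5180.
Mass saving = 1 − 0.5180 = 48.2 %.

48.2 %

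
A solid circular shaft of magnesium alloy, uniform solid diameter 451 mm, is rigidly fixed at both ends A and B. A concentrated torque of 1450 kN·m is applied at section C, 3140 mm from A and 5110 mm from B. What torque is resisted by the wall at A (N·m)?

898000 N·m

With uniform GJ and both ends fixed, compatibility θ_AC = θ_CB gives T_A·a = T_B·b, together with T_A + T_B = T₀.
T_A = T₀·b/(a+b) = 1.450e6·5110/8250 = 898100 N·m; T_B = 551900 N·m.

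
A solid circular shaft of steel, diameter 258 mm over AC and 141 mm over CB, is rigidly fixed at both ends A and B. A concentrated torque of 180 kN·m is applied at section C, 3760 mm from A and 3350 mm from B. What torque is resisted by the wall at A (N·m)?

Compatibility: T_A·a/J_AC = T_B·b/J_CB with T_A + T_B = T₀.
J_AC = 4.35×10^-4 m⁴, J_CB = 3.88×10^-5 m⁴, so T_A = T₀·(J_AC/a)/((J_AC/a)+(J_CB/b)) = 163600 N·m, T_B = 16380 N·m.

164000 N·m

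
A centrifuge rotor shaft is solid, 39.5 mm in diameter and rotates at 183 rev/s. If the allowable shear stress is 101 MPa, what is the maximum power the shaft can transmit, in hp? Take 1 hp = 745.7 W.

J = πd⁴/32 = π(0.0395)⁴/32 = 2.390×10^-7 m⁴.
T_max = τ_allow·J/r = 1.01×10^8 × 2.390×10^-7 / 0.0198 = 1222 N·m.
ω = 2π·183 = 1150 rad/s, so P_max = T_max·ω = 1.405×10^6 W.

1880 hp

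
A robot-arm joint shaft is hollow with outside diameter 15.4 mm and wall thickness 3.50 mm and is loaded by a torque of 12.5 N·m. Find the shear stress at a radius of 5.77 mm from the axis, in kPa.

J = π(d_o⁴ − d_i⁴)/32 = π(0.0154⁴ − 0.00840⁴)/32 = 5.033×10^-9 m⁴.
Shear stress varies linearly with radius: τ = T·r/J = 12.50 × 0.00577 / 5.033×10^-9 = 1.433×10^7 Pa.

14300 kPa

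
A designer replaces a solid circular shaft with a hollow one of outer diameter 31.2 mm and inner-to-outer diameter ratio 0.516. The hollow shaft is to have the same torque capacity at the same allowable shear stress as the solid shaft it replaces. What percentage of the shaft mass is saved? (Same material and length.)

Equal τ_max and T ⇒ the solid shaft needs d_s³ = d_o³(1−k⁴), so d_s = 31.2·(1−0.516⁴)^(1/3) = 30.44 mm.
Area ratio A_h/A_s = d_o²(1−k²)/d_s² = (1−k²)/(1−k⁴)^(2/3) = 0.7706.
Mass saving = 1 − 0.7706 = 22.9 %.

22.9 %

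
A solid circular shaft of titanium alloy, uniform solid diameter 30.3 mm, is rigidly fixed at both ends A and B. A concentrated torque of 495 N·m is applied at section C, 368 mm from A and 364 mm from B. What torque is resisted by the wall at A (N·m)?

246 N·m

With uniform GJ and both ends fixed, compatibility θ_AC = θ_CB gives T_A·a = T_B·b, together with T_A + T_B = T₀.
T_A = T₀·b/(a+b) = 495.0·364/732.0 = 246.1 N·m; T_B = 248.9 N·m.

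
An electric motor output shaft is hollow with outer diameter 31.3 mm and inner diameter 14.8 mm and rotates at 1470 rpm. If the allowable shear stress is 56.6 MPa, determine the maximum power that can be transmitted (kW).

J = π(d_o⁴ − d_i⁴)/32 = π(0.0313⁴ − 0.0148⁴)/32 = 8.952×10^-8 m⁴.
T_max = τ_allow·J/r = 5.66×10^7 × 8.952×10^-8 / 0.0157 = 323.7 N·m.
ω = 2π·1470/60 = 153.9 rad/s, so P_max = T_max·ω = 4.984×10^4 W.

49.8 kW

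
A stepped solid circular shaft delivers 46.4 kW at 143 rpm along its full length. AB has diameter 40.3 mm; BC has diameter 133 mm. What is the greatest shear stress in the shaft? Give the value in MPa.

ω = 2π·143/60 = 14.97 rad/s, so T = P/ω = 46.4×10³ / 14.97 = 3099 N·m.
Under the same torque, τ_max = 16T/(πd³) is largest where d is smallest — segment AB (d = 40.3 mm).
τ_max = 16·3099/(π·(0.0403)³) = 2.411×10^8 Pa.

241 MPa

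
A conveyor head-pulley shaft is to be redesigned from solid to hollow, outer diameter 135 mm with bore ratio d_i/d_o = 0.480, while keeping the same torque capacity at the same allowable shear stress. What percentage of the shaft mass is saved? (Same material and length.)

20.2 %

Equal τ_max and T ⇒ the solid shaft needs d_s³ = d_o³(1−k⁴), so d_s = 135·(1−0.480⁴)^(1/3) = 132.6 mm.
Area ratio A_h/A_s = d_o²(1−k²)/d_s² = (1−k²)/(1−k⁴)^(2/3) = 0.7981.
Mass saving = 1 − 0.7981 = 20.2 %.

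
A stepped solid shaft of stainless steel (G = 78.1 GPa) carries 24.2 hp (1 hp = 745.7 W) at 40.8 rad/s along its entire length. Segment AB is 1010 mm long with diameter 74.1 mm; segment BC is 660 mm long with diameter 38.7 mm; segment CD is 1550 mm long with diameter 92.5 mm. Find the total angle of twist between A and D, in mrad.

ω = 40.8 rad/s, so T = P/ω = 24.2×745.7 / 40.80 = 442.3 N·m.
J_AB = π(0.0741)⁴/32 = 2.96×10^-6 m⁴; J_BC = π(0.0387)⁴/32 = 2.20×10^-7 m⁴; J_CD = π(0.0925)⁴/32 = 7.19×10^-6 m⁴.
θ = (T/G)·Σ L_i/J_i = (442.3/78.1×10⁹)·(1.01/2.96×10^-6 + 0.660/2.20×10^-7 + 1.55/7.19×10^-6) = 0.02013 rad.

20.1 mrad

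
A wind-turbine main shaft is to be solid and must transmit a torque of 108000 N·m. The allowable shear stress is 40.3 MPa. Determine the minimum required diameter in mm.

239 mm

For a solid shaft τ_max = 16T/(πd³), so d = (16T/(π τ_allow))^(1/3) = (16·108000/(π·4.03×10^7))^(1/3) = 0.2390 m.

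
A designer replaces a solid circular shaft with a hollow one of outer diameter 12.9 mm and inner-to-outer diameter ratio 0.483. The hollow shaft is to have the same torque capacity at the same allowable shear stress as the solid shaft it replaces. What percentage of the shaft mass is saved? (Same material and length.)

Equal τ_max and T ⇒ the solid shaft needs d_s³ = d_o³(1−k⁴), so d_s = 12.9·(1−0.483⁴)^(1/3) = 12.66 mm.
Area ratio A_h/A_s = d_o²(1−k²)/d_s² = (1−k²)/(1−k⁴)^(2/3) = 0.7959.
Mass saving = 1 − 0.7959 = 20.4 %.

20.4 %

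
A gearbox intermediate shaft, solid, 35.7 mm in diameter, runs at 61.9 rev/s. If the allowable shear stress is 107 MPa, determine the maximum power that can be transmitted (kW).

J = πd⁴/32 = π(0.0357)⁴/32 = 1.595×10^-7 m⁴.
T_max = τ_allow·J/r = 1.07×10^8 × 1.595×10^-7 / 0.0179 = 955.9 N·m.
ω = 2π·61.9 = 388.9 rad/s, so P_max = T_max·ω = 3.718×10^5 W.

372 kW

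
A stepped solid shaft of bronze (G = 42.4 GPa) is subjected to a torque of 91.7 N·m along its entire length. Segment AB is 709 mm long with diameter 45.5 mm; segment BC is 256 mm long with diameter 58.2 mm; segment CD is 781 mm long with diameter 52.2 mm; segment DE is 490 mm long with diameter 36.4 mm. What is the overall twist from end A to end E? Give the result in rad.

J_AB = π(0.0455)⁴/32 = 4.21×10^-7 m⁴; J_BC = π(0.0582)⁴/32 = 1.13×10^-6 m⁴; J_CD = π(0.0522)⁴/32 = 7.29×10^-7 m⁴; J_DE = π(0.0364)⁴/32 = 1.72×10^-7 m⁴.
θ = (T/G)·Σ L_i/J_i = (91.70/42.4×10⁹)·(0.709/4.21×10^-7 + 0.256/1.13×10^-6 + 0.781/7.29×10^-7 + 0.490/1.72×10^-7) = 0.01260 rad.

0.0126 rad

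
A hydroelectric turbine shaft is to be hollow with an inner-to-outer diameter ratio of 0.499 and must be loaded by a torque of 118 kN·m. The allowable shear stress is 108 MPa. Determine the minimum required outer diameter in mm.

For a hollow shaft with d_i/d_o = 0.499: τ_max = 16T/(π d_o³ (1−k⁴)), so d_o = [16T/(π τ_allow (1−k⁴))]^(1/3) = [16·118000/(π·1.08×10^8·0.9380)]^(1/3) = 0.1810 m.

181 mm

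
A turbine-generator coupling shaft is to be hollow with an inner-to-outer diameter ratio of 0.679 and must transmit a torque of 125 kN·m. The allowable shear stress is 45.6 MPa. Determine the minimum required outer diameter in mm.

For a hollow shaft with d_i/d_o = 0.679: τ_max = 16T/(π d_o³ (1−k⁴)), so d_o = [16T/(π τ_allow (1−k⁴))]^(1/3) = [16·125000/(π·4.56×10^7·0.7874)]^(1/3) = 0.2608 m.

261 mm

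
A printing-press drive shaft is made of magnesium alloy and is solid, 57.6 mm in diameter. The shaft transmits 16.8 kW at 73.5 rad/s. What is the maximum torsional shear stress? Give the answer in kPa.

ω = 73.5 rad/s, so T = P/ω = 16.8×10³ / 73.50 = 228.6 N·m.
J = πd⁴/32 = π(0.0576)⁴/32 = 1.081×10^-6 m⁴.
τ_max = T·r/J = 228.6 × 0.0288 / 1.081×10^-6 = 6.092×10^6 Pa.

6090 kPa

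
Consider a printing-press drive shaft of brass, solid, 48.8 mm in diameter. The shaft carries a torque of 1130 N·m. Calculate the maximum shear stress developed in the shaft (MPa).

49.5 MPa

J = πd⁴/32 = π(0.0488)⁴/32 = 5.568×10^-7 m⁴.
τ_max = T·r/J = 1130 × 0.0244 / 5.568×10^-7 = 4.952×10^7 Pa.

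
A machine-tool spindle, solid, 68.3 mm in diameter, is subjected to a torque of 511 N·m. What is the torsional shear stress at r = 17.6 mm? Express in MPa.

4.21 MPa

J = πd⁴/32 = π(0.0683)⁴/32 = 2.136×10^-6 m⁴.
Shear stress varies linearly with radius: τ = T·r/J = 511.0 × 0.0176 / 2.136×10^-6 = 4.210×10^6 Pa.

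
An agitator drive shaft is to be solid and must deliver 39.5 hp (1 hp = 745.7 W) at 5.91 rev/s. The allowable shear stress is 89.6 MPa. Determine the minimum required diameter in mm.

ω = 2π·5.91 = 37.13 rad/s, so T = P/ω = 39.5×745.7 / 37.13 = 793.2 N·m.
For a solid shaft τ_max = 16T/(πd³), so d = (16T/(π τ_allow))^(1/3) = (16·793.2/(π·8.96×10^7))^(1/3) = 0.03559 m.

35.6 mm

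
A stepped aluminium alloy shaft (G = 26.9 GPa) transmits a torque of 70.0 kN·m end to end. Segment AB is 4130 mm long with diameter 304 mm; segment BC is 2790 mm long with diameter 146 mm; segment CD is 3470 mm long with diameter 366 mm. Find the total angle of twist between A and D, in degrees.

10.4°

J_AB = π(0.304)⁴/32 = 8.38×10^-4 m⁴; J_BC = π(0.146)⁴/32 = 4.46×10^-5 m⁴; J_CD = π(0.366)⁴/32 = 1.76×10^-3 m⁴.
θ = (T/G)·Σ L_i/J_i = (70000/26.9×10⁹)·(4.13/8.38×10^-4 + 2.79/4.46×10^-5 + 3.47/1.76×10^-3) = 0.1807 rad.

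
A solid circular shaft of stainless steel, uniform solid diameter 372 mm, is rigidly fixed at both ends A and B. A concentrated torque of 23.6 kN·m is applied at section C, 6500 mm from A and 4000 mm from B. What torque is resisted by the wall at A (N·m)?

8990 N·m

With uniform GJ and both ends fixed, compatibility θ_AC = θ_CB gives T_A·a = T_B·b, together with T_A + T_B = T₀.
T_A = T₀·b/(a+b) = 23600·4000/10500 = 8990 N·m; T_B = 14610 N·m.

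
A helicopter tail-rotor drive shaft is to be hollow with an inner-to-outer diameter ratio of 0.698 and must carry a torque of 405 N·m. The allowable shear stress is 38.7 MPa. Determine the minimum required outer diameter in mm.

41.2 mm

For a hollow shaft with d_i/d_o = 0.698: τ_max = 16T/(π d_o³ (1−k⁴)), so d_o = [16T/(π τ_allow (1−k⁴))]^(1/3) = [16·405.0/(π·3.87×10^7·0.7626)]^(1/3) = 0.04119 m.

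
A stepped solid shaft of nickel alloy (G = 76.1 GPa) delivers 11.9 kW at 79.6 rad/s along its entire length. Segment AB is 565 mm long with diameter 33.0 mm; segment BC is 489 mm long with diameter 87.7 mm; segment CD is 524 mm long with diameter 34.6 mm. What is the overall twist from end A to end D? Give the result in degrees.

0.975°

ω = 79.6 rad/s, so T = P/ω = 11.9×10³ / 79.60 = 149.5 N·m.
J_AB = π(0.0330)⁴/32 = 1.16×10^-7 m⁴; J_BC = π(0.0877)⁴/32 = 5.81×10^-6 m⁴; J_CD = π(0.0346)⁴/32 = 1.41×10^-7 m⁴.
θ = (T/G)·Σ L_i/J_i = (149.5/76.1×10⁹)·(0.565/1.16×10^-7 + 0.489/5.81×10^-6 + 0.524/1.41×10^-7) = 0.01701 rad.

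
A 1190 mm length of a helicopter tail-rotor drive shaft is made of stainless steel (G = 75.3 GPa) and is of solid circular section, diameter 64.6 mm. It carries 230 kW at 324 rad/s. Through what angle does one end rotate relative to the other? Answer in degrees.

ω = 324 rad/s, so T = P/ω = 230×10³ / 324.0 = 709.9 N·m.
J = πd⁴/32 = π(0.0646)⁴/32 = 1.710×10^-6 m⁴.
θ = T·L/(G·J) = 709.9 × 1.19 / (75.3×10⁹ × 1.710×10^-6) = 6.562×10^-3 rad.

0.376°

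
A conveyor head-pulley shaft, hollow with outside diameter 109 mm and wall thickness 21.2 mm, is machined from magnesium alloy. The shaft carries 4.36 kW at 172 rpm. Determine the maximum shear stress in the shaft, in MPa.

1.11 MPa

ω = 2π·172/60 = 18.01 rad/s, so T = P/ω = 4.36×10³ / 18.01 = 242.1 N·m.
J = π(d_o⁴ − d_i⁴)/32 = π(0.109⁴ − 0.0666⁴)/32 = 1.193×10^-5 m⁴.
τ_max = T·r/J = 242.1 × 0.0545 / 1.193×10^-5 = 1.106×10^6 Pa.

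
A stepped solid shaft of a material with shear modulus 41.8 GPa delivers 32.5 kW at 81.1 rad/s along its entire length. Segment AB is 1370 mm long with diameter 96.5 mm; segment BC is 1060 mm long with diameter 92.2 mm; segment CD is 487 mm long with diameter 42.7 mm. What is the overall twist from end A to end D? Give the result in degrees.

ω = 81.1 rad/s, so T = P/ω = 32.5×10³ / 81.10 = 400.7 N·m.
J_AB = π(0.0965)⁴/32 = 8.51×10^-6 m⁴; J_BC = π(0.0922)⁴/32 = 7.09×10^-6 m⁴; J_CD = π(0.0427)⁴/32 = 3.26×10^-7 m⁴.
θ = (T/G)·Σ L_i/J_i = (400.7/41.8×10⁹)·(1.37/8.51×10^-6 + 1.06/7.09×10^-6 + 0.487/3.26×10^-7) = 0.01728 rad.

0.990°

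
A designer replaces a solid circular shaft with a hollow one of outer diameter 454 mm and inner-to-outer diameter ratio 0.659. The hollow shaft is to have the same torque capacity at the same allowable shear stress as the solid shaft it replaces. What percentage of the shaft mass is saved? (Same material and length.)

Equal τ_max and T ⇒ the solid shaft needs d_s³ = d_o³(1−k⁴), so d_s = 454·(1−0.659⁴)^(1/3) = 423.4 mm.
Area ratio A_h/A_s = d_o²(1−k²)/d_s² = (1−k²)/(1−k⁴)^(2/3) = 0.6503.
Mass saving = 1 − 0.6503 = 35.0 %.

35.0 %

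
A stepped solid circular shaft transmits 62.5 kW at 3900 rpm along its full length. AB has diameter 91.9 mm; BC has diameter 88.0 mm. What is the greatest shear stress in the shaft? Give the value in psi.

166 psi

ω = 2π·3900/60 = 408.4 rad/s, so T = P/ω = 62.5×10³ / 408.4 = 153.0 N·m.
Under the same torque, τ_max = 16T/(πd³) is largest where d is smallest — segment BC (d = 88.0 mm).
τ_max = 16·153.0/(π·(0.0880)³) = 1.144×10^6 Pa.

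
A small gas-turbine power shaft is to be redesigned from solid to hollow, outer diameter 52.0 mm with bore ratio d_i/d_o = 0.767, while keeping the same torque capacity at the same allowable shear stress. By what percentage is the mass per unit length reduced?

Equal τ_max and T ⇒ the solid shaft needs d_s³ = d_o³(1−k⁴), so d_s = 52.0·(1−0.767⁴)^(1/3) = 45.13 mm.
Area ratio A_h/A_s = d_o²(1−k²)/d_s² = (1−k²)/(1−k⁴)^(2/3) = 0.5465.
Mass saving = 1 − 0.5465 = 45.4 %.

45.4 %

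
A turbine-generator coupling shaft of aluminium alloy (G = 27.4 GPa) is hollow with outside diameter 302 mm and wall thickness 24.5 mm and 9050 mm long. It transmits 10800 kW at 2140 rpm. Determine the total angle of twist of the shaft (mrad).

38.4 mrad

ω = 2π·2140/60 = 224.1 rad/s, so T = P/ω = 10800×10³ / 224.1 = 48190 N·m.
J = π(d_o⁴ − d_i⁴)/32 = π(0.302⁴ − 0.253⁴)/32 = 4.144×10^-4 m⁴.
θ = T·L/(G·J) = 48190 × 9.05 / (27.4×10⁹ × 4.144×10^-4) = 0.03841 rad.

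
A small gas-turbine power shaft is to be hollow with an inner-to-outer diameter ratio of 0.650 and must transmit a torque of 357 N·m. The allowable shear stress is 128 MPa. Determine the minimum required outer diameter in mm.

25.9 mm

For a hollow shaft with d_i/d_o = 0.650: τ_max = 16T/(π d_o³ (1−k⁴)), so d_o = [16T/(π τ_allow (1−k⁴))]^(1/3) = [16·357.0/(π·1.28×10^8·0.8215)]^(1/3) = 0.02586 m.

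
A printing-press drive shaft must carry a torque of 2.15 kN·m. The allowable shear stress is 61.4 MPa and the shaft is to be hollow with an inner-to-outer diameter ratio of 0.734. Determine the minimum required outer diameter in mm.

63.1 mm

For a hollow shaft with d_i/d_o = 0.734: τ_max = 16T/(π d_o³ (1−k⁴)), so d_o = [16T/(π τ_allow (1−k⁴))]^(1/3) = [16·2150/(π·6.14×10^7·0.7097)]^(1/3) = 0.06310 m.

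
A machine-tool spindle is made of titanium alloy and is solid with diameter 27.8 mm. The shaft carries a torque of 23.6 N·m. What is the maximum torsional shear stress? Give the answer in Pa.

5.59e6 Pa

J = πd⁴/32 = π(0.0278)⁴/32 = 5.864×10^-8 m⁴.
τ_max = T·r/J = 23.60 × 0.0139 / 5.864×10^-8 = 5.594×10^6 Pa.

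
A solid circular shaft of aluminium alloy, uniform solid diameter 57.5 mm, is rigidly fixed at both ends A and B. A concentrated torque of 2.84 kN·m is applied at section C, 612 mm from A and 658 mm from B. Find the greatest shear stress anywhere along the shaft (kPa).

With uniform GJ and both ends fixed, compatibility θ_AC = θ_CB gives T_A·a = T_B·b, together with T_A + T_B = T₀.
T_A = T₀·b/(a+b) = 2840·658/1270 = 1471 N·m; T_B = 1369 N·m.
τ in each portion: τ_AC = 3.94×10^7 Pa, τ_CB = 3.67×10^7 Pa; maximum is in AC.
τ_max = T_AC·r/J = 1471·0.0288/1.07×10^-6 = 3.942×10^7 Pa.

39400 kPa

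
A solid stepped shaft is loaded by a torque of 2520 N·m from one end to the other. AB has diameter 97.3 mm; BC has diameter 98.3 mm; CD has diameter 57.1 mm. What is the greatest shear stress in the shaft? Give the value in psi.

10000 psi

Under the same torque, τ_max = 16T/(πd³) is largest where d is smallest — segment CD (d = 57.1 mm).
τ_max = 16·2520/(π·(0.0571)³) = 6.894×10^7 Pa.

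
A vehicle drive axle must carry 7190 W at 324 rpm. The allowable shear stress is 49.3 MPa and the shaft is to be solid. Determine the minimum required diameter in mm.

28.0 mm

ω = 2π·324/60 = 33.93 rad/s, so T = P/ω = 7190 / 33.93 = 211.9 N·m.
For a solid shaft τ_max = 16T/(πd³), so d = (16T/(π τ_allow))^(1/3) = (16·211.9/(π·4.93×10^7))^(1/3) = 0.02797 m.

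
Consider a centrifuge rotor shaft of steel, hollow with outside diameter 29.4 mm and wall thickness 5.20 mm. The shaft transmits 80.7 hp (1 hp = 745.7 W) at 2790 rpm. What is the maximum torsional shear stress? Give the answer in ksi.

7.25 ksi

ω = 2π·2790/60 = 292.2 rad/s, so T = P/ω = 80.7×745.7 / 292.2 = 206.0 N·m.
J = π(d_o⁴ − d_i⁴)/32 = π(0.0294⁴ − 0.0190⁴)/32 = 6.055×10^-8 m⁴.
τ_max = T·r/J = 206.0 × 0.0147 / 6.055×10^-8 = 5.000×10^7 Pa.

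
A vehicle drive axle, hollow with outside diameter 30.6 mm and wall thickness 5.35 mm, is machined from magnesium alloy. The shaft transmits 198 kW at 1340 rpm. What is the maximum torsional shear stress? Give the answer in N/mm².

ω = 2π·1340/60 = 140.3 rad/s, so T = P/ω = 198×10³ / 140.3 = 1411 N·m.
J = π(d_o⁴ − d_i⁴)/32 = π(0.0306⁴ − 0.0199⁴)/32 = 7.068×10^-8 m⁴.
τ_max = T·r/J = 1411 × 0.0153 / 7.068×10^-8 = 3.054×10^8 Pa.

305 N/mm²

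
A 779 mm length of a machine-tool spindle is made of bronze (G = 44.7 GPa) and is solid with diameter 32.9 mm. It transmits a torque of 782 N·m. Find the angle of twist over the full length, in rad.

0.118 rad

J = πd⁴/32 = π(0.0329)⁴/32 = 1.150×10^-7 m⁴.
θ = T·L/(G·J) = 782.0 × 0.779 / (44.7×10⁹ × 1.150×10^-7) = 0.1185 rad.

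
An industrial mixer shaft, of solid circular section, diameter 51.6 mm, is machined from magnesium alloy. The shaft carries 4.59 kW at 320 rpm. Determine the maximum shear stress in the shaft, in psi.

ω = 2π·320/60 = 33.51 rad/s, so T = P/ω = 4.59×10³ / 33.51 = 137.0 N·m.
J = πd⁴/32 = π(0.0516)⁴/32 = 6.960×10^-7 m⁴.
τ_max = T·r/J = 137.0 × 0.0258 / 6.960×10^-7 = 5.078×10^6 Pa.

736 psi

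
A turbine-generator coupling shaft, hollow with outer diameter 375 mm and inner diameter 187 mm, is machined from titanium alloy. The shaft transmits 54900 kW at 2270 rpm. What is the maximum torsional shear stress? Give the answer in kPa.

ω = 2π·2270/60 = 237.7 rad/s, so T = P/ω = 54900×10³ / 237.7 = 230900 N·m.
J = π(d_o⁴ − d_i⁴)/32 = π(0.375⁴ − 0.187⁴)/32 = 1.821×10^-3 m⁴.
τ_max = T·r/J = 230900 × 0.188 / 1.821×10^-3 = 2.377×10^7 Pa.

23800 kPa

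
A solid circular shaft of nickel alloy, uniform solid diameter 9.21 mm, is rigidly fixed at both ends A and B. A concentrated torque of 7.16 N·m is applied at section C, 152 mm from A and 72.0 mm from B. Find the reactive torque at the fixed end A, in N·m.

With uniform GJ and both ends fixed, compatibility θ_AC = θ_CB gives T_A·a = T_B·b, together with T_A + T_B = T₀.
T_A = T₀·b/(a+b) = 7.160·72.0/224.0 = 2.301 N·m; T_B = 4.859 N·m.

2.30 N·m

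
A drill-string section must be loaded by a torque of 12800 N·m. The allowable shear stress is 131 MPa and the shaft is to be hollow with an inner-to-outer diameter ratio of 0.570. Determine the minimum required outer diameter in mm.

For a hollow shaft with d_i/d_o = 0.570: τ_max = 16T/(π d_o³ (1−k⁴)), so d_o = [16T/(π τ_allow (1−k⁴))]^(1/3) = [16·12800/(π·1.31×10^8·0.8944)]^(1/3) = 0.08225 m.

82.2 mm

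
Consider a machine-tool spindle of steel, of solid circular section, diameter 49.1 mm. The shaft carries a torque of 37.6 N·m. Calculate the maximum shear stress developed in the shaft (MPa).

J = πd⁴/32 = π(0.0491)⁴/32 = 5.706×10^-7 m⁴.
τ_max = T·r/J = 37.60 × 0.0246 / 5.706×10^-7 = 1.618×10^6 Pa.

1.62 MPa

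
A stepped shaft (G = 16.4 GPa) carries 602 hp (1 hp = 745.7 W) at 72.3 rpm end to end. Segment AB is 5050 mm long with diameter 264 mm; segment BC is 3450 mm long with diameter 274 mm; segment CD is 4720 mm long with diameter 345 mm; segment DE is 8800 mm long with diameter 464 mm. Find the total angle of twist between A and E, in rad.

ω = 2π·72.3/60 = 7.571 rad/s, so T = P/ω = 602×745.7 / 7.571 = 59290 N·m.
J_AB = π(0.264)⁴/32 = 4.77×10^-4 m⁴; J_BC = π(0.274)⁴/32 = 5.53×10^-4 m⁴; J_CD = π(0.345)⁴/32 = 1.39×10^-3 m⁴; J_DE = π(0.464)⁴/32 = 4.55×10^-3 m⁴.
θ = (T/G)·Σ L_i/J_i = (59290/16.4×10⁹)·(5.05/4.77×10^-4 + 3.45/5.53×10^-4 + 4.72/1.39×10^-3 + 8.80/4.55×10^-3) = 0.08009 rad.

0.0801 rad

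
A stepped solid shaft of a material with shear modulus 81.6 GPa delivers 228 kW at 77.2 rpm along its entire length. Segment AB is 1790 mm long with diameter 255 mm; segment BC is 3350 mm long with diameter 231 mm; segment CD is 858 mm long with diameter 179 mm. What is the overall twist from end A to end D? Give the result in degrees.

ω = 2π·77.2/60 = 8.084 rad/s, so T = P/ω = 228×10³ / 8.084 = 28200 N·m.
J_AB = π(0.255)⁴/32 = 4.15×10^-4 m⁴; J_BC = π(0.231)⁴/32 = 2.80×10^-4 m⁴; J_CD = π(0.179)⁴/32 = 1.01×10^-4 m⁴.
θ = (T/G)·Σ L_i/J_i = (28200/81.6×10⁹)·(1.79/4.15×10^-4 + 3.35/2.80×10^-4 + 0.858/1.01×10^-4) = 8.574×10^-3 rad.

0.491°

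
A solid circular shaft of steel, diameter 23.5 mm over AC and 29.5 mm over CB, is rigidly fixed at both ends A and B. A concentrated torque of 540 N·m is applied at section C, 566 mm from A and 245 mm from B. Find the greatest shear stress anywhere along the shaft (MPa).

91.2 MPa

Compatibility: T_A·a/J_AC = T_B·b/J_CB with T_A + T_B = T₀.
J_AC = 2.99×10^-8 m⁴, J_CB = 7.44×10^-8 m⁴, so T_A = T₀·(J_AC/a)/((J_AC/a)+(J_CB/b)) = 80.16 N·m, T_B = 459.8 N·m.
τ in each portion: τ_AC = 3.15×10^7 Pa, τ_CB = 9.12×10^7 Pa; maximum is in CB.
τ_max = T_CB·r/J = 459.8·0.0147/7.44×10^-8 = 9.122×10^7 Pa.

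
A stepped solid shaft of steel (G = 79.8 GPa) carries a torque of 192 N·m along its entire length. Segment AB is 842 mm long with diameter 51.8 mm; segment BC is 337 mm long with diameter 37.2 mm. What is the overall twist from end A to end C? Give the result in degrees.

0.411°

J_AB = π(0.0518)⁴/32 = 7.07×10^-7 m⁴; J_BC = π(0.0372)⁴/32 = 1.88×10^-7 m⁴.
θ = (T/G)·Σ L_i/J_i = (192.0/79.8×10⁹)·(0.842/7.07×10^-7 + 0.337/1.88×10^-7) = 7.179×10^-3 rad.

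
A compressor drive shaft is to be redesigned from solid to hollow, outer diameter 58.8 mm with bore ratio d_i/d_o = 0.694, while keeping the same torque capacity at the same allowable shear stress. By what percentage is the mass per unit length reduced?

38.2 %

Equal τ_max and T ⇒ the solid shaft needs d_s³ = d_o³(1−k⁴), so d_s = 58.8·(1−0.694⁴)^(1/3) = 53.85 mm.
Area ratio A_h/A_s = d_o²(1−k²)/d_s² = (1−k²)/(1−k⁴)^(2/3) = 0.6181.
Mass saving = 1 − 0.6181 = 38.2 %.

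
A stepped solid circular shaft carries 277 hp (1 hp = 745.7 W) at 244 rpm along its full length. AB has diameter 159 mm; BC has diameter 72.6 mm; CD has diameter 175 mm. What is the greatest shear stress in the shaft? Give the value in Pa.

1.08e8 Pa

ω = 2π·244/60 = 25.55 rad/s, so T = P/ω = 277×745.7 / 25.55 = 8084 N·m.
Under the same torque, τ_max = 16T/(πd³) is largest where d is smallest — segment BC (d = 72.6 mm).
τ_max = 16·8084/(π·(0.0726)³) = 1.076×10^8 Pa.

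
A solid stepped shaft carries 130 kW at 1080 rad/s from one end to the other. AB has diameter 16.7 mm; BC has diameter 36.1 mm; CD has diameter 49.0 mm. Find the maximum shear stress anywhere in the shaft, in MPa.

132 MPa

ω = 1080 rad/s, so T = P/ω = 130×10³ / 1080 = 120.4 N·m.
Under the same torque, τ_max = 16T/(πd³) is largest where d is smallest — segment AB (d = 16.7 mm).
τ_max = 16·120.4/(π·(0.0167)³) = 1.316×10^8 Pa.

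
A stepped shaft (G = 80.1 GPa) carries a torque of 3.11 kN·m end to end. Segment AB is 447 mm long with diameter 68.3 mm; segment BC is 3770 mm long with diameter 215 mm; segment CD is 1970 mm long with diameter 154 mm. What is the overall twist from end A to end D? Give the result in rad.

0.0102 rad

J_AB = π(0.0683)⁴/32 = 2.14×10^-6 m⁴; J_BC = π(0.215)⁴/32 = 2.10×10^-4 m⁴; J_CD = π(0.154)⁴/32 = 5.52×10^-5 m⁴.
θ = (T/G)·Σ L_i/J_i = (3110/80.1×10⁹)·(0.447/2.14×10^-6 + 3.77/2.10×10^-4 + 1.97/5.52×10^-5) = 0.01021 rad.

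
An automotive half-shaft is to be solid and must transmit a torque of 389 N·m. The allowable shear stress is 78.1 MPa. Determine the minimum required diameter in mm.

For a solid shaft τ_max = 16T/(πd³), so d = (16T/(π τ_allow))^(1/3) = (16·389.0/(π·7.81×10^7))^(1/3) = 0.02938 m.

29.4 mm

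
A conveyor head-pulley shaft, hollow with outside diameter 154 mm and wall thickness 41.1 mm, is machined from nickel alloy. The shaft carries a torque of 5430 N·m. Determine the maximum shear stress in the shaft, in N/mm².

J = π(d_o⁴ − d_i⁴)/32 = π(0.154⁴ − 0.0718⁴)/32 = 5.261×10^-5 m⁴.
τ_max = T·r/J = 5430 × 0.0770 / 5.261×10^-5 = 7.947×10^6 Pa.

7.95 N/mm²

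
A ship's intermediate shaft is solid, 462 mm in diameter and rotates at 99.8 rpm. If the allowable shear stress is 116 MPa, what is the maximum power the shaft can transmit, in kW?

J = πd⁴/32 = π(0.462)⁴/32 = 4.473×10^-3 m⁴.
T_max = τ_allow·J/r = 1.16×10^8 × 4.473×10^-3 / 0.231 = 2.246e6 N·m.
ω = 2π·99.8/60 = 10.45 rad/s, so P_max = T_max·ω = 2.347×10^7 W.

23500 kW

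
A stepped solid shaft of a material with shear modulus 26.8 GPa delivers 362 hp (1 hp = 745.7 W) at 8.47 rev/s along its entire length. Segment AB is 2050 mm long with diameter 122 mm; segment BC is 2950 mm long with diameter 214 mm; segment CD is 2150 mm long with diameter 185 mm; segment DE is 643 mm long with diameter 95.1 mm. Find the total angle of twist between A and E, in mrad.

39.2 mrad

ω = 2π·8.47 = 53.22 rad/s, so T = P/ω = 362×745.7 / 53.22 = 5072 N·m.
J_AB = π(0.122)⁴/32 = 2.17×10^-5 m⁴; J_BC = π(0.214)⁴/32 = 2.06×10^-4 m⁴; J_CD = π(0.185)⁴/32 = 1.15×10^-4 m⁴; J_DE = π(0.0951)⁴/32 = 8.03×10^-6 m⁴.
θ = (T/G)·Σ L_i/J_i = (5072/26.8×10⁹)·(2.05/2.17×10^-5 + 2.95/2.06×10^-4 + 2.15/1.15×10^-4 + 0.643/8.03×10^-6) = 0.03925 rad.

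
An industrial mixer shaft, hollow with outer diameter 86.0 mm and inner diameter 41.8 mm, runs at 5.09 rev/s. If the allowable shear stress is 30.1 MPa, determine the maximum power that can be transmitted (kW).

114 kW

J = π(d_o⁴ − d_i⁴)/32 = π(0.0860⁴ − 0.0418⁴)/32 = 5.071×10^-6 m⁴.
T_max = τ_allow·J/r = 3.01×10^7 × 5.071×10^-6 / 0.0430 = 3549 N·m.
ω = 2π·5.09 = 31.98 rad/s, so P_max = T_max·ω = 1.135×10^5 W.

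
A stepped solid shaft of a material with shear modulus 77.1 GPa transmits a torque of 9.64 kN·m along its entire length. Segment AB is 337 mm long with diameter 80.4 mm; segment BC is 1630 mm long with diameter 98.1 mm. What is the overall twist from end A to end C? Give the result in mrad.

J_AB = π(0.0804)⁴/32 = 4.10×10^-6 m⁴; J_BC = π(0.0981)⁴/32 = 9.09×10^-6 m⁴.
θ = (T/G)·Σ L_i/J_i = (9640/77.1×10⁹)·(0.337/4.10×10^-6 + 1.63/9.09×10^-6) = 0.03269 rad.

32.7 mrad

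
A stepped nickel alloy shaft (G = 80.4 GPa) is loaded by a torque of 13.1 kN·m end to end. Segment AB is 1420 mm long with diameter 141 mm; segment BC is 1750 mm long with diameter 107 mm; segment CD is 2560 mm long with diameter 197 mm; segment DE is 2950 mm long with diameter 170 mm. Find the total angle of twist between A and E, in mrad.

36.8 mrad

J_AB = π(0.141)⁴/32 = 3.88×10^-5 m⁴; J_BC = π(0.107)⁴/32 = 1.29×10^-5 m⁴; J_CD = π(0.197)⁴/32 = 1.48×10^-4 m⁴; J_DE = π(0.170)⁴/32 = 8.20×10^-5 m⁴.
θ = (T/G)·Σ L_i/J_i = (13100/80.4×10⁹)·(1.42/3.88×10^-5 + 1.75/1.29×10^-5 + 2.56/1.48×10^-4 + 2.95/8.20×10^-5) = 0.03680 rad.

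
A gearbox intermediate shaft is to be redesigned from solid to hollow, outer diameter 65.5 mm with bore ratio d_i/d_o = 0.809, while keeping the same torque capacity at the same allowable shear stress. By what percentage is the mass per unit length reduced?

Equal τ_max and T ⇒ the solid shaft needs d_s³ = d_o³(1−k⁴), so d_s = 65.5·(1−0.809⁴)^(1/3) = 54.36 mm.
Area ratio A_h/A_s = d_o²(1−k²)/d_s² = (1−k²)/(1−k⁴)^(2/3) = 0.5016.
Mass saving = 1 − 0.5016 = 49.8 %.

49.8 %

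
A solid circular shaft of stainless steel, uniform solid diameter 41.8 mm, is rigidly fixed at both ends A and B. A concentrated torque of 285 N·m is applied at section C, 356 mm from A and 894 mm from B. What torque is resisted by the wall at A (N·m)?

204 N·m

With uniform GJ and both ends fixed, compatibility θ_AC = θ_CB gives T_A·a = T_B·b, together with T_A + T_B = T₀.
T_A = T₀·b/(a+b) = 285.0·894/1250 = 203.8 N·m; T_B = 81.17 N·m.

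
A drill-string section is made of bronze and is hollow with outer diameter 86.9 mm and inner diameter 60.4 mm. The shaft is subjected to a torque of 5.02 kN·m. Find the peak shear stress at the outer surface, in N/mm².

J = π(d_o⁴ − d_i⁴)/32 = π(0.0869⁴ − 0.0604⁴)/32 = 4.292×10^-6 m⁴.
τ_max = T·r/J = 5020 × 0.0435 / 4.292×10^-6 = 5.082×10^7 Pa.

50.8 N/mm²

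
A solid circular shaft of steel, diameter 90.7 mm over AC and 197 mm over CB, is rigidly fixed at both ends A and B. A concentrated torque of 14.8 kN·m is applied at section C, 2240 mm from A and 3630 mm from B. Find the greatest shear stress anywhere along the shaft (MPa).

Compatibility: T_A·a/J_AC = T_B·b/J_CB with T_A + T_B = T₀.
J_AC = 6.64×10^-6 m⁴, J_CB = 1.48×10^-4 m⁴, so T_A = T₀·(J_AC/a)/((J_AC/a)+(J_CB/b)) = 1005 N·m, T_B = 13800 N·m.
τ in each portion: τ_AC = 6.86×10^6 Pa, τ_CB = 9.19×10^6 Pa; maximum is in CB.
τ_max = T_CB·r/J = 13800·0.0985/1.48×10^-4 = 9.190×10^6 Pa.

9.19 MPa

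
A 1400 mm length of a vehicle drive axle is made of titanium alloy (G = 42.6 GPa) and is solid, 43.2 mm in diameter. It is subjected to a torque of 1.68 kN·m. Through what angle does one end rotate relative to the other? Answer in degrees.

9.25°

J = πd⁴/32 = π(0.0432)⁴/32 = 3.419×10^-7 m⁴.
θ = T·L/(G·J) = 1680 × 1.40 / (42.6×10⁹ × 3.419×10^-7) = 0.1615 rad.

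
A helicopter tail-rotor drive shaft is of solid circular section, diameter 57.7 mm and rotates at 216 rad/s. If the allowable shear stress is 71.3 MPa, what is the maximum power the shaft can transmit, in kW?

J = πd⁴/32 = π(0.0577)⁴/32 = 1.088×10^-6 m⁴.
T_max = τ_allow·J/r = 7.13×10^7 × 1.088×10^-6 / 0.0289 = 2689 N·m.
ω = 216 rad/s, so P_max = T_max·ω = 5.809×10^5 W.

581 kW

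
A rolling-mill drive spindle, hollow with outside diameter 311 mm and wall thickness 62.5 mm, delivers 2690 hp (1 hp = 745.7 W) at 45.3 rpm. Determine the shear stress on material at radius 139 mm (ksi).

10.6 ksi

ω = 2π·45.3/60 = 4.744 rad/s, so T = P/ω = 2690×745.7 / 4.744 = 422900 N·m.
J = π(d_o⁴ − d_i⁴)/32 = π(0.311⁴ − 0.186⁴)/32 = 8.009×10^-4 m⁴.
Shear stress varies linearly with radius: τ = T·r/J = 422900 × 0.139 / 8.009×10^-4 = 7.339×10^7 Pa.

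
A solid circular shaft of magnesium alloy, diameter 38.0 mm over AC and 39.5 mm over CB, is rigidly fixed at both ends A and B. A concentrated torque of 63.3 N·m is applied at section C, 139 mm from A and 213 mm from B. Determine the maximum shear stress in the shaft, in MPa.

3.33 MPa

Compatibility: T_A·a/J_AC = T_B·b/J_CB with T_A + T_B = T₀.
J_AC = 2.05×10^-7 m⁴, J_CB = 2.39×10^-7 m⁴, so T_A = T₀·(J_AC/a)/((J_AC/a)+(J_CB/b)) = 35.93 N·m, T_B = 27.37 N·m.
τ in each portion: τ_AC = 3.33×10^6 Pa, τ_CB = 2.26×10^6 Pa; maximum is in AC.
τ_max = T_AC·r/J = 35.93·0.0190/2.05×10^-7 = 3.335×10^6 Pa.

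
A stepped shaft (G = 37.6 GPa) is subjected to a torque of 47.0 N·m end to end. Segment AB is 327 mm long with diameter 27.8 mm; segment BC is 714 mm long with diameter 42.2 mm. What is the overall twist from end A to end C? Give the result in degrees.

0.564°

J_AB = π(0.0278)⁴/32 = 5.86×10^-8 m⁴; J_BC = π(0.0422)⁴/32 = 3.11×10^-7 m⁴.
θ = (T/G)·Σ L_i/J_i = (47.00/37.6×10⁹)·(0.327/5.86×10^-8 + 0.714/3.11×10^-7) = 9.837×10^-3 rad.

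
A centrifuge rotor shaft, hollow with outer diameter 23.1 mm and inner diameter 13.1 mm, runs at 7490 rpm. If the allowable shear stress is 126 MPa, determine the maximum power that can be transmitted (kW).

214 kW

J = π(d_o⁴ − d_i⁴)/32 = π(0.0231⁴ − 0.0131⁴)/32 = 2.506×10^-8 m⁴.
T_max = τ_allow·J/r = 1.26×10^8 × 2.506×10^-8 / 0.0116 = 273.4 N·m.
ω = 2π·7490/60 = 784.4 rad/s, so P_max = T_max·ω = 2.145×10^5 W.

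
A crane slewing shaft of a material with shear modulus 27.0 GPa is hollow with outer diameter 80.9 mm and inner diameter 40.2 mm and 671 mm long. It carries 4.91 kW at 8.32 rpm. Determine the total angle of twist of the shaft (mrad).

ω = 2π·8.32/60 = 0.8713 rad/s, so T = P/ω = 4.91×10³ / 0.8713 = 5635 N·m.
J = π(d_o⁴ − d_i⁴)/32 = π(0.0809⁴ − 0.0402⁴)/32 = 3.949×10^-6 m⁴.
θ = T·L/(G·J) = 5635 × 0.671 / (27.0×10⁹ × 3.949×10^-6) = 0.03547 rad.

35.5 mrad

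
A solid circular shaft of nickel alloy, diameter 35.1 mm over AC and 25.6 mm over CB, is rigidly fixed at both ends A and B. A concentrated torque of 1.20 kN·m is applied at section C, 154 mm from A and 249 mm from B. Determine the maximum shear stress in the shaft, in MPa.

120 MPa

Compatibility: T_A·a/J_AC = T_B·b/J_CB with T_A + T_B = T₀.
J_AC = 1.49×10^-7 m⁴, J_CB = 4.22×10^-8 m⁴, so T_A = T₀·(J_AC/a)/((J_AC/a)+(J_CB/b)) = 1021 N·m, T_B = 178.7 N·m.
τ in each portion: τ_AC = 1.20×10^8 Pa, τ_CB = 5.43×10^7 Pa; maximum is in AC.
τ_max = T_AC·r/J = 1021·0.0175/1.49×10^-7 = 1.203×10^8 Pa.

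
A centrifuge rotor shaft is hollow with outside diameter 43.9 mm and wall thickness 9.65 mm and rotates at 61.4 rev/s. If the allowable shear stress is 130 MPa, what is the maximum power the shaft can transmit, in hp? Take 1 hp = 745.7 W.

J = π(d_o⁴ − d_i⁴)/32 = π(0.0439⁴ − 0.0246⁴)/32 = 3.287×10^-7 m⁴.
T_max = τ_allow·J/r = 1.30×10^8 × 3.287×10^-7 / 0.0220 = 1947 N·m.
ω = 2π·61.4 = 385.8 rad/s, so P_max = T_max·ω = 7.510×10^5 W.

1010 hp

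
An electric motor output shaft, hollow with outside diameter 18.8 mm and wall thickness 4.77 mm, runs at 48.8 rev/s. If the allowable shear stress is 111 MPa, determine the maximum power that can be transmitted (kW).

J = π(d_o⁴ − d_i⁴)/32 = π(0.0188⁴ − 0.00926⁴)/32 = 1.154×10^-8 m⁴.
T_max = τ_allow·J/r = 1.11×10^8 × 1.154×10^-8 / 0.00940 = 136.3 N·m.
ω = 2π·48.8 = 306.6 rad/s, so P_max = T_max·ω = 4.179×10^4 W.

41.8 kW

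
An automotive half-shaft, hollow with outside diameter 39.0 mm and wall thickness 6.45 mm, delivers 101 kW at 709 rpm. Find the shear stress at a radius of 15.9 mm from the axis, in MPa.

119 MPa

ω = 2π·709/60 = 74.25 rad/s, so T = P/ω = 101×10³ / 74.25 = 1360 N·m.
J = π(d_o⁴ − d_i⁴)/32 = π(0.0390⁴ − 0.0261⁴)/32 = 1.816×10^-7 m⁴.
Shear stress varies linearly with radius: τ = T·r/J = 1360 × 0.0159 / 1.816×10^-7 = 1.191×10^8 Pa.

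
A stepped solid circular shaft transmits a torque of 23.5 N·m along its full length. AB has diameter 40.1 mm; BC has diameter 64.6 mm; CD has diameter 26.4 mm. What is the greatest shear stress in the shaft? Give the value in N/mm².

6.50 N/mm²

Under the same torque, τ_max = 16T/(πd³) is largest where d is smallest — segment CD (d = 26.4 mm).
τ_max = 16·23.50/(π·(0.0264)³) = 6.505×10^6 Pa.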